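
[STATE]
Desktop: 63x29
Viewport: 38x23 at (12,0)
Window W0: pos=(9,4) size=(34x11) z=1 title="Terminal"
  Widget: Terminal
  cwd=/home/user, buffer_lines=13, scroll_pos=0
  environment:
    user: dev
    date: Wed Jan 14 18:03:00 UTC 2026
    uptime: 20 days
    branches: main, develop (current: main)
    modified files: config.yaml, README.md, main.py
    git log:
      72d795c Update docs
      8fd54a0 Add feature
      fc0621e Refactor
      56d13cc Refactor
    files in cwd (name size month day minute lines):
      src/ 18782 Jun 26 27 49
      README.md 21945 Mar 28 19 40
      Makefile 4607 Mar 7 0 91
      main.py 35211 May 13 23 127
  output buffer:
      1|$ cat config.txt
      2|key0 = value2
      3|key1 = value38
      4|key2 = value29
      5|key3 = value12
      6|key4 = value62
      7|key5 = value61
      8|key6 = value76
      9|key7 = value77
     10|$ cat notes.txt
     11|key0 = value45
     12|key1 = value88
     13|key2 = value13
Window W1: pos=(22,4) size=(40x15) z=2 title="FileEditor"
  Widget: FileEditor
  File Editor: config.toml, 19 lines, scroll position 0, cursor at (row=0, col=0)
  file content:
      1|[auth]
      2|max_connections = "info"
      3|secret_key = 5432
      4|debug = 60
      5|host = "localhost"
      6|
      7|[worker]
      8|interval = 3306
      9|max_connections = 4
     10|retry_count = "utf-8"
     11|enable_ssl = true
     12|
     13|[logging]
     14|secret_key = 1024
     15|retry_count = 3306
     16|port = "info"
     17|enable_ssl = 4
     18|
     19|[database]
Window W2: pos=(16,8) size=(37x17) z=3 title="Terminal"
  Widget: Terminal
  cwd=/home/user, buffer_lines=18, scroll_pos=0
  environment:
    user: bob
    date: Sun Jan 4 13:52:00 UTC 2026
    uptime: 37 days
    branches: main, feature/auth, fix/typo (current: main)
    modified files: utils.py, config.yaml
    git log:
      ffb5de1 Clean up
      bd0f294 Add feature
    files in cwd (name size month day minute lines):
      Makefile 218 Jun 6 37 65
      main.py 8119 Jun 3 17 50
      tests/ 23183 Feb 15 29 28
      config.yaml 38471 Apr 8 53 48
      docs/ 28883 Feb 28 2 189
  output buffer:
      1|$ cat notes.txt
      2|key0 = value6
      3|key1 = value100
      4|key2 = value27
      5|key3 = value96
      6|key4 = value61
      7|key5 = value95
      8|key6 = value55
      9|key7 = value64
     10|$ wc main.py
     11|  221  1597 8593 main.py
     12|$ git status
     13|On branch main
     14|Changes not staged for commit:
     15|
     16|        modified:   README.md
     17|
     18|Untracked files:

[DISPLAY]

                                      
                                      
                                      
                                      
━━━━━━━━━━┏━━━━━━━━━━━━━━━━━━━━━━━━━━━
erminal   ┃ FileEditor                
──────────┠───────────────────────────
cat config┃█auth]                     
y0 =┏━━━━━━━━━━━━━━━━━━━━━━━━━━━━━━━━━
y1 =┃ Terminal                        
y2 =┠─────────────────────────────────
y3 =┃$ cat notes.txt                  
y4 =┃key0 = value6                    
y5 =┃key1 = value100                  
━━━━┃key2 = value27                   
    ┃key3 = value96                   
    ┃key4 = value61                   
    ┃key5 = value95                   
    ┃key6 = value55                   
    ┃key7 = value64                   
    ┃$ wc main.py                     
    ┃  221  1597 8593 main.py         
    ┃$ git status                     


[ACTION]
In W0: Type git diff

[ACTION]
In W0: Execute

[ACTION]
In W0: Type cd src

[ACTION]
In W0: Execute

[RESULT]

                                      
                                      
                                      
                                      
━━━━━━━━━━┏━━━━━━━━━━━━━━━━━━━━━━━━━━━
erminal   ┃ FileEditor                
──────────┠───────────────────────────
+ b/main.p┃█auth]                     
 -1,┏━━━━━━━━━━━━━━━━━━━━━━━━━━━━━━━━━
 upd┃ Terminal                        
mpor┠─────────────────────────────────
cd s┃$ cat notes.txt                  
    ┃key0 = value6                    
█   ┃key1 = value100                  
━━━━┃key2 = value27                   
    ┃key3 = value96                   
    ┃key4 = value61                   
    ┃key5 = value95                   
    ┃key6 = value55                   
    ┃key7 = value64                   
    ┃$ wc main.py                     
    ┃  221  1597 8593 main.py         
    ┃$ git status                     


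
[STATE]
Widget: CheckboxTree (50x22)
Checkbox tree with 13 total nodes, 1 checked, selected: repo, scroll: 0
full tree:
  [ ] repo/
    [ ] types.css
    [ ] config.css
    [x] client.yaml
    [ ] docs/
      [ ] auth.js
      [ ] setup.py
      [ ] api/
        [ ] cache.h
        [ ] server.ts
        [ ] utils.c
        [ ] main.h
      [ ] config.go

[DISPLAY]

>[-] repo/                                        
   [ ] types.css                                  
   [ ] config.css                                 
   [x] client.yaml                                
   [ ] docs/                                      
     [ ] auth.js                                  
     [ ] setup.py                                 
     [ ] api/                                     
       [ ] cache.h                                
       [ ] server.ts                              
       [ ] utils.c                                
       [ ] main.h                                 
     [ ] config.go                                
                                                  
                                                  
                                                  
                                                  
                                                  
                                                  
                                                  
                                                  
                                                  


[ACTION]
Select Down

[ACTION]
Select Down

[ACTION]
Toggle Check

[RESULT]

 [-] repo/                                        
   [ ] types.css                                  
>  [x] config.css                                 
   [x] client.yaml                                
   [ ] docs/                                      
     [ ] auth.js                                  
     [ ] setup.py                                 
     [ ] api/                                     
       [ ] cache.h                                
       [ ] server.ts                              
       [ ] utils.c                                
       [ ] main.h                                 
     [ ] config.go                                
                                                  
                                                  
                                                  
                                                  
                                                  
                                                  
                                                  
                                                  
                                                  


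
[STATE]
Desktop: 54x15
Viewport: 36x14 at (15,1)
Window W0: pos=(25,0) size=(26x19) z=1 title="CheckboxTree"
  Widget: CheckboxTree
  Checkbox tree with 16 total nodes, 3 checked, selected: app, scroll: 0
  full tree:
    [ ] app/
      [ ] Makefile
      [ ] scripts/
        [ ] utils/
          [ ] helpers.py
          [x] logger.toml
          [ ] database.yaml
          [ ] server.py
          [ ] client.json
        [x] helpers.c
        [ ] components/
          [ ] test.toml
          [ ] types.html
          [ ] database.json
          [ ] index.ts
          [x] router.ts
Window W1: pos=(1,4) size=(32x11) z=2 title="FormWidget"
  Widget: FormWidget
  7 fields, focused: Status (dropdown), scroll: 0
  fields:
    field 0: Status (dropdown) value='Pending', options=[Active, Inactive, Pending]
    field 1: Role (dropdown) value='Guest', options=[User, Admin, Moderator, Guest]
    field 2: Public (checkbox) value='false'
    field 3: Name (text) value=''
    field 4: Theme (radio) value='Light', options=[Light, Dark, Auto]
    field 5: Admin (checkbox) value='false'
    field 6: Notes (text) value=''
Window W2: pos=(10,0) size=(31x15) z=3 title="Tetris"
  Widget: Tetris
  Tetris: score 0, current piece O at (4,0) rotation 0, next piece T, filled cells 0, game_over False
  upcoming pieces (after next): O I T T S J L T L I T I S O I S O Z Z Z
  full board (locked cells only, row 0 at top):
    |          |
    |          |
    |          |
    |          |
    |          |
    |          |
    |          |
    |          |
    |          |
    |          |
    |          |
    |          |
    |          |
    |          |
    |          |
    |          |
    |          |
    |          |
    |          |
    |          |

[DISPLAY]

ris                      ┃         ┃
─────────────────────────┨─────────┨
      │Next:             ┃         ┃
      │ ▒                ┃         ┃
      │▒▒▒               ┃         ┃
      │                  ┃         ┃
      │                  ┃ers.py   ┃
      │                  ┃er.toml  ┃
      │Score:            ┃base.yaml┃
      │0                 ┃er.py    ┃
      │                  ┃nt.json  ┃
      │                  ┃s.c      ┃
      │                  ┃ents/    ┃
━━━━━━━━━━━━━━━━━━━━━━━━━┛.toml    ┃


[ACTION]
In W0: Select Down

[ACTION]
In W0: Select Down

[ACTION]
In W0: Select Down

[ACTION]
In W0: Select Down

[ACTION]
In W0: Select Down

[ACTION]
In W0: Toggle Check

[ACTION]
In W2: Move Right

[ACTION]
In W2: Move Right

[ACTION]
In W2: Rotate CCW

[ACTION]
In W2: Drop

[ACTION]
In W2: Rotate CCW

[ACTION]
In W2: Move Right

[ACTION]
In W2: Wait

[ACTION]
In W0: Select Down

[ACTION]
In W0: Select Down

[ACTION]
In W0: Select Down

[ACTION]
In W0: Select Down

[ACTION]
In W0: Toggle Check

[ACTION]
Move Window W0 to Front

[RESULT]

ris       ┃ CheckboxTree           ┃
──────────┠────────────────────────┨
      │Nex┃ [-] app/               ┃
      │ ▒ ┃   [ ] Makefile         ┃
      │▒▒▒┃   [-] scripts/         ┃
      │   ┃     [ ] utils/         ┃
      │   ┃       [ ] helpers.py   ┃
      │   ┃       [ ] logger.toml  ┃
      │Sco┃       [ ] database.yaml┃
      │0  ┃       [ ] server.py    ┃
      │   ┃       [ ] client.json  ┃
      │   ┃>    [ ] helpers.c      ┃
      │   ┃     [-] components/    ┃
━━━━━━━━━━┃       [ ] test.toml    ┃


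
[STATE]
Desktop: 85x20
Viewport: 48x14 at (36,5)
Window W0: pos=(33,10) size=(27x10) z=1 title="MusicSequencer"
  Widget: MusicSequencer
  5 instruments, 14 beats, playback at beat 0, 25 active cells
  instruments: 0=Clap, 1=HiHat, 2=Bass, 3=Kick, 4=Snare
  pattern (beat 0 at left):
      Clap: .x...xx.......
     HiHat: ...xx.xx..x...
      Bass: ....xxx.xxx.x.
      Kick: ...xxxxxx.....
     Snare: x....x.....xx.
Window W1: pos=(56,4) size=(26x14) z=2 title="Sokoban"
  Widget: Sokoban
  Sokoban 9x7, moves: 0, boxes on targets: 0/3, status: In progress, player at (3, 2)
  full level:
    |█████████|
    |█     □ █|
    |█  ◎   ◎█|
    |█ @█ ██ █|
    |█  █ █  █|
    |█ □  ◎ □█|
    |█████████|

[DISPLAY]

                    ┃ Sokoban                ┃  
                    ┠────────────────────────┨  
                    ┃█████████               ┃  
                    ┃█     □ █               ┃  
                    ┃█  ◎   ◎█               ┃  
━━━━━━━━━━━━━━━━━━━━┃█ @█ ██ █               ┃  
usicSequencer       ┃█  █ █  █               ┃  
────────────────────┃█ □  ◎ □█               ┃  
    ▼1234567890123  ┃█████████               ┃  
Clap·█···██·······  ┃Moves: 0  0/3           ┃  
iHat···██·██··█···  ┃                        ┃  
Bass····███·███·█·  ┃                        ┃  
Kick···██████·····  ┗━━━━━━━━━━━━━━━━━━━━━━━━┛  
nare█····█·····██·     ┃                        


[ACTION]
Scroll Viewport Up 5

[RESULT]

                                                
                                                
                                                
                                                
                    ┏━━━━━━━━━━━━━━━━━━━━━━━━┓  
                    ┃ Sokoban                ┃  
                    ┠────────────────────────┨  
                    ┃█████████               ┃  
                    ┃█     □ █               ┃  
                    ┃█  ◎   ◎█               ┃  
━━━━━━━━━━━━━━━━━━━━┃█ @█ ██ █               ┃  
usicSequencer       ┃█  █ █  █               ┃  
────────────────────┃█ □  ◎ □█               ┃  
    ▼1234567890123  ┃█████████               ┃  


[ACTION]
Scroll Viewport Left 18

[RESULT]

                                                
                                                
                                                
                                                
                                      ┏━━━━━━━━━
                                      ┃ Sokoban 
                                      ┠─────────
                                      ┃█████████
                                      ┃█     □ █
                                      ┃█  ◎   ◎█
               ┏━━━━━━━━━━━━━━━━━━━━━━┃█ @█ ██ █
               ┃ MusicSequencer       ┃█  █ █  █
               ┠──────────────────────┃█ □  ◎ □█
               ┃      ▼1234567890123  ┃█████████


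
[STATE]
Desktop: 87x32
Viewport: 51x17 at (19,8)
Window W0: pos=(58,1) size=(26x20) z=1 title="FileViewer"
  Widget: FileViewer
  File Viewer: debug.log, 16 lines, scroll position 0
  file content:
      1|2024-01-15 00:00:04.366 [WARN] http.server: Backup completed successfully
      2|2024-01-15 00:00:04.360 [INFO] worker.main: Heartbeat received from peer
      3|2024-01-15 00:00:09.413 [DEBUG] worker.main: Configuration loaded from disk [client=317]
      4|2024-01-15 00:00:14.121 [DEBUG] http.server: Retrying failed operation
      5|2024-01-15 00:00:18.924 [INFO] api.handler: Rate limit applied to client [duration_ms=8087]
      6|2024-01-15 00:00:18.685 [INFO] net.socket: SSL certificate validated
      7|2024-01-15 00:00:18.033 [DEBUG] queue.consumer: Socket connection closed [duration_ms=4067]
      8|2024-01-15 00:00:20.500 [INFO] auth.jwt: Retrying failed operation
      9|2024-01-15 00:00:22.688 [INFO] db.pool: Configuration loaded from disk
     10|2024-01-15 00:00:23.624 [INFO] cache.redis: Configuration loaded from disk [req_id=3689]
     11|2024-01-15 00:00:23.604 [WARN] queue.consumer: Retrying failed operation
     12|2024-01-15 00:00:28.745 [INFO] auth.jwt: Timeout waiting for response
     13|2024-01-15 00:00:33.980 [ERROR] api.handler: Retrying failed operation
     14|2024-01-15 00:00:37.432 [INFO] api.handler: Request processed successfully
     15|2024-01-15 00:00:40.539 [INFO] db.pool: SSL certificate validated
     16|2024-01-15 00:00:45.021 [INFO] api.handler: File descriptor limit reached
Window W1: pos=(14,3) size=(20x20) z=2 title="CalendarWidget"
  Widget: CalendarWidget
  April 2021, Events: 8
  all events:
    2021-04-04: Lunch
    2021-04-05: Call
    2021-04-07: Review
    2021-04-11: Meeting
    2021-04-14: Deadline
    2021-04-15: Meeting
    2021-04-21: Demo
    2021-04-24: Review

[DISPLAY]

      1  2  3 ┃                        ┃2024-01-15 
 6  7*  8  9 1┃                        ┃2024-01-15 
3 14* 15* 16 1┃                        ┃2024-01-15 
0 21* 22 23 24┃                        ┃2024-01-15 
7 28 29 30    ┃                        ┃2024-01-15 
              ┃                        ┃2024-01-15 
              ┃                        ┃2024-01-15 
              ┃                        ┃2024-01-15 
              ┃                        ┃2024-01-15 
              ┃                        ┃2024-01-15 
              ┃                        ┃2024-01-15 
              ┃                        ┃2024-01-15 
              ┃                        ┗━━━━━━━━━━━
              ┃                                    
━━━━━━━━━━━━━━┛                                    
                                                   
                                                   


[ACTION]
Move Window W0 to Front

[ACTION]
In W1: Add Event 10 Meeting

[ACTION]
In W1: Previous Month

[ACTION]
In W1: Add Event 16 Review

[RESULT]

2  3  4  5  6 ┃                        ┃2024-01-15 
9 10 11 12 13 ┃                        ┃2024-01-15 
6* 17 18 19 20┃                        ┃2024-01-15 
3 24 25 26 27 ┃                        ┃2024-01-15 
0 31          ┃                        ┃2024-01-15 
              ┃                        ┃2024-01-15 
              ┃                        ┃2024-01-15 
              ┃                        ┃2024-01-15 
              ┃                        ┃2024-01-15 
              ┃                        ┃2024-01-15 
              ┃                        ┃2024-01-15 
              ┃                        ┃2024-01-15 
              ┃                        ┗━━━━━━━━━━━
              ┃                                    
━━━━━━━━━━━━━━┛                                    
                                                   
                                                   


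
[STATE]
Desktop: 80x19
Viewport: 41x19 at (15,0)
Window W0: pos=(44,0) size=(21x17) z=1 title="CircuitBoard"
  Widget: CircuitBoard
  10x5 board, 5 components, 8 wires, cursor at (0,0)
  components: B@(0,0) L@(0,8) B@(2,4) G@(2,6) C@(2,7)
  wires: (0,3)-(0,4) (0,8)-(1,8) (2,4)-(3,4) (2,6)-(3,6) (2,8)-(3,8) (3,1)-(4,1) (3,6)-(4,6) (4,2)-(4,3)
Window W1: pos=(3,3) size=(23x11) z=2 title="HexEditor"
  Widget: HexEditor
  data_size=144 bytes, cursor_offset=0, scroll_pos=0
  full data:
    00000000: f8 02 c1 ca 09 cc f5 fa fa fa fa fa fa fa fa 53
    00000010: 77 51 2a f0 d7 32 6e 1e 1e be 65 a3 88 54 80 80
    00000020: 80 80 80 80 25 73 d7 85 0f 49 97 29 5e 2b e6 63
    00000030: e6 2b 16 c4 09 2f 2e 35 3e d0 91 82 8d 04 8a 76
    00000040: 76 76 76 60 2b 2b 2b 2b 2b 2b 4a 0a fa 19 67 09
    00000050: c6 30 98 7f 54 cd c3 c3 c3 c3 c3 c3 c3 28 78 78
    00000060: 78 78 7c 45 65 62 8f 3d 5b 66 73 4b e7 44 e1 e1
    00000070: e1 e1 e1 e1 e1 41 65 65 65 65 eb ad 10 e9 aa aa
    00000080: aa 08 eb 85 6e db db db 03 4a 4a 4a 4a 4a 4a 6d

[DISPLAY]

                             ┏━━━━━━━━━━━
                             ┃ CircuitBoa
                             ┠───────────
━━━━━━━━━━┓                  ┃   0 1 2 3 
          ┃                  ┃0  [B]     
──────────┨                  ┃           
8 02 c1 ca┃                  ┃1          
7 51 2a f0┃                  ┃           
0 80 80 80┃                  ┃2          
6 2b 16 c4┃                  ┃           
6 76 76 60┃                  ┃3       ·  
6 30 98 7f┃                  ┃        │  
8 78 7c 45┃                  ┃4       ·  
━━━━━━━━━━┛                  ┃Cursor: (0,
                             ┃           
                             ┃           
                             ┗━━━━━━━━━━━
                                         
                                         


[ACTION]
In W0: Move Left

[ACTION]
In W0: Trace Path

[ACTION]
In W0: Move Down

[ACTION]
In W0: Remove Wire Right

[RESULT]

                             ┏━━━━━━━━━━━
                             ┃ CircuitBoa
                             ┠───────────
━━━━━━━━━━┓                  ┃   0 1 2 3 
          ┃                  ┃0   B      
──────────┨                  ┃           
8 02 c1 ca┃                  ┃1  [.]     
7 51 2a f0┃                  ┃           
0 80 80 80┃                  ┃2          
6 2b 16 c4┃                  ┃           
6 76 76 60┃                  ┃3       ·  
6 30 98 7f┃                  ┃        │  
8 78 7c 45┃                  ┃4       ·  
━━━━━━━━━━┛                  ┃Cursor: (1,
                             ┃           
                             ┃           
                             ┗━━━━━━━━━━━
                                         
                                         


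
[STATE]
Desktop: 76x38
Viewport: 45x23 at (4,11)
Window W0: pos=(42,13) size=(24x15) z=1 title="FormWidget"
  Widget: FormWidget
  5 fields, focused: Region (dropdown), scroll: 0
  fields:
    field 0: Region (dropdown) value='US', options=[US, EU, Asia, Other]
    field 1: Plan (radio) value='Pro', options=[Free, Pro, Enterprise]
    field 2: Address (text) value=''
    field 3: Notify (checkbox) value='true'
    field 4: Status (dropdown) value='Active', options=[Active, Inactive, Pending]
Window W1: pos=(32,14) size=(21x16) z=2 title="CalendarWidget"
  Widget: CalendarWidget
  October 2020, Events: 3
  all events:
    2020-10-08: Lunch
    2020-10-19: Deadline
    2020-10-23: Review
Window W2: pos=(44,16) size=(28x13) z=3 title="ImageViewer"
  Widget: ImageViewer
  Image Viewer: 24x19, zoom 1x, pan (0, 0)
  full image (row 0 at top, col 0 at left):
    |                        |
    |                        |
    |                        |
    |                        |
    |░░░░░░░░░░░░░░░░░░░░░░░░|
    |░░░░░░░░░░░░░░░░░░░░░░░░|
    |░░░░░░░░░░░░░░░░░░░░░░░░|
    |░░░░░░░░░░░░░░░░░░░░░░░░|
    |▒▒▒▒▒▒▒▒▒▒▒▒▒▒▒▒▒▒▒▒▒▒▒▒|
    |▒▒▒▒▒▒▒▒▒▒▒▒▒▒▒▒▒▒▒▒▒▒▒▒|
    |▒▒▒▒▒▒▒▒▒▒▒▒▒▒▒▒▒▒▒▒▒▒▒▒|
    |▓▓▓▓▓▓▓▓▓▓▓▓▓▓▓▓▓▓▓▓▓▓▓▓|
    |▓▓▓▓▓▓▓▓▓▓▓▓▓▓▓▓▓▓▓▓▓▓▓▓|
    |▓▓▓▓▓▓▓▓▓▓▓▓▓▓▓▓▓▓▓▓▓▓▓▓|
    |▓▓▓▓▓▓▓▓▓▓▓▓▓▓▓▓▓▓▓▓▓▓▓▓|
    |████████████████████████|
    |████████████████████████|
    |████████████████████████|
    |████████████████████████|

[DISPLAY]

                                             
                                             
                                      ┏━━━━━━
                            ┏━━━━━━━━━━━━━━━━
                            ┃ CalendarWidget 
                            ┠───────────┏━━━━
                            ┃    October┃ Ima
                            ┃Mo Tu We Th┠────
                            ┃          1┃    
                            ┃ 5  6  7  8┃    
                            ┃12 13 14 15┃    
                            ┃19* 20 21 2┃    
                            ┃26 27 28 29┃░░░░
                            ┃           ┃░░░░
                            ┃           ┃░░░░
                            ┃           ┃░░░░
                            ┃           ┃▒▒▒▒
                            ┃           ┗━━━━
                            ┗━━━━━━━━━━━━━━━━
                                             
                                             
                                             
                                             


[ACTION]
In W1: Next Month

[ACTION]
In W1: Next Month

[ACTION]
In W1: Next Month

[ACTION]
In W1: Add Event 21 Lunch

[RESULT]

                                             
                                             
                                      ┏━━━━━━
                            ┏━━━━━━━━━━━━━━━━
                            ┃ CalendarWidget 
                            ┠───────────┏━━━━
                            ┃    January┃ Ima
                            ┃Mo Tu We Th┠────
                            ┃           ┃    
                            ┃ 4  5  6  7┃    
                            ┃11 12 13 14┃    
                            ┃18 19 20 21┃    
                            ┃25 26 27 28┃░░░░
                            ┃           ┃░░░░
                            ┃           ┃░░░░
                            ┃           ┃░░░░
                            ┃           ┃▒▒▒▒
                            ┃           ┗━━━━
                            ┗━━━━━━━━━━━━━━━━
                                             
                                             
                                             
                                             


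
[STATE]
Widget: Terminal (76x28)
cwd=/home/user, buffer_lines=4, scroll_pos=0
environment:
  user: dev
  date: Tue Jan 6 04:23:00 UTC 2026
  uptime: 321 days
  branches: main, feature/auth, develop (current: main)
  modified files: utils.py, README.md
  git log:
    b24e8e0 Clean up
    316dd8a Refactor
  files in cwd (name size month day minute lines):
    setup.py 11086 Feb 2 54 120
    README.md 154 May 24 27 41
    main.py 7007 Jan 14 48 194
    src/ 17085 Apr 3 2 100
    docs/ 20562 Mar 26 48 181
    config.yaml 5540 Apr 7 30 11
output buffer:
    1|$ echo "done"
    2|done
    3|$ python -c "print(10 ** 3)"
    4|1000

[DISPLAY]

$ echo "done"                                                               
done                                                                        
$ python -c "print(10 ** 3)"                                                
1000                                                                        
$ █                                                                         
                                                                            
                                                                            
                                                                            
                                                                            
                                                                            
                                                                            
                                                                            
                                                                            
                                                                            
                                                                            
                                                                            
                                                                            
                                                                            
                                                                            
                                                                            
                                                                            
                                                                            
                                                                            
                                                                            
                                                                            
                                                                            
                                                                            
                                                                            


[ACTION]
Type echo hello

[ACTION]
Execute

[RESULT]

$ echo "done"                                                               
done                                                                        
$ python -c "print(10 ** 3)"                                                
1000                                                                        
$ echo hello                                                                
hello                                                                       
$ █                                                                         
                                                                            
                                                                            
                                                                            
                                                                            
                                                                            
                                                                            
                                                                            
                                                                            
                                                                            
                                                                            
                                                                            
                                                                            
                                                                            
                                                                            
                                                                            
                                                                            
                                                                            
                                                                            
                                                                            
                                                                            
                                                                            


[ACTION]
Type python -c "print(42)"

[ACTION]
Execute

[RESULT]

$ echo "done"                                                               
done                                                                        
$ python -c "print(10 ** 3)"                                                
1000                                                                        
$ echo hello                                                                
hello                                                                       
$ python -c "print(42)"                                                     
42                                                                          
$ █                                                                         
                                                                            
                                                                            
                                                                            
                                                                            
                                                                            
                                                                            
                                                                            
                                                                            
                                                                            
                                                                            
                                                                            
                                                                            
                                                                            
                                                                            
                                                                            
                                                                            
                                                                            
                                                                            
                                                                            


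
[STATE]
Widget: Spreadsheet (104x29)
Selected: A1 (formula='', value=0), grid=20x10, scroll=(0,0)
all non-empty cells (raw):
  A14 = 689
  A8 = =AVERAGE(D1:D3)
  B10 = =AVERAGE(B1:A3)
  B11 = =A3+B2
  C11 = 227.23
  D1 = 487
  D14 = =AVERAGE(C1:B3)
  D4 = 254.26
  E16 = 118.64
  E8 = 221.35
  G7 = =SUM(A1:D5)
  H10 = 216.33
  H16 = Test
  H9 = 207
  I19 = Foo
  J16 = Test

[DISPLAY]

A1:                                                                                                     
       A       B       C       D       E       F       G       H       I       J                        
--------------------------------------------------------------------------------------------------------
  1      [0]       0       0     487       0       0       0       0       0       0                    
  2        0       0       0       0       0       0       0       0       0       0                    
  3        0       0       0       0       0       0       0       0       0       0                    
  4        0       0       0  254.26       0       0       0       0       0       0                    
  5        0       0       0       0       0       0       0       0       0       0                    
  6        0       0       0       0       0       0       0       0       0       0                    
  7        0       0       0       0       0       0  741.26       0       0       0                    
  8   162.33       0       0       0  221.35       0       0       0       0       0                    
  9        0       0       0       0       0       0       0     207       0       0                    
 10        0       0       0       0       0       0       0  216.33       0       0                    
 11        0       0  227.23       0       0       0       0       0       0       0                    
 12        0       0       0       0       0       0       0       0       0       0                    
 13        0       0       0       0       0       0       0       0       0       0                    
 14      689       0       0       0       0       0       0       0       0       0                    
 15        0       0       0       0       0       0       0       0       0       0                    
 16        0       0       0       0  118.64       0       0Test           0Test                        
 17        0       0       0       0       0       0       0       0       0       0                    
 18        0       0       0       0       0       0       0       0       0       0                    
 19        0       0       0       0       0       0       0       0Foo            0                    
 20        0       0       0       0       0       0       0       0       0       0                    
                                                                                                        
                                                                                                        
                                                                                                        
                                                                                                        
                                                                                                        
                                                                                                        


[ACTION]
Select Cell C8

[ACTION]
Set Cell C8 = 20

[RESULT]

C8: 20                                                                                                  
       A       B       C       D       E       F       G       H       I       J                        
--------------------------------------------------------------------------------------------------------
  1        0       0       0     487       0       0       0       0       0       0                    
  2        0       0       0       0       0       0       0       0       0       0                    
  3        0       0       0       0       0       0       0       0       0       0                    
  4        0       0       0  254.26       0       0       0       0       0       0                    
  5        0       0       0       0       0       0       0       0       0       0                    
  6        0       0       0       0       0       0       0       0       0       0                    
  7        0       0       0       0       0       0  741.26       0       0       0                    
  8   162.33       0    [20]       0  221.35       0       0       0       0       0                    
  9        0       0       0       0       0       0       0     207       0       0                    
 10        0       0       0       0       0       0       0  216.33       0       0                    
 11        0       0  227.23       0       0       0       0       0       0       0                    
 12        0       0       0       0       0       0       0       0       0       0                    
 13        0       0       0       0       0       0       0       0       0       0                    
 14      689       0       0       0       0       0       0       0       0       0                    
 15        0       0       0       0       0       0       0       0       0       0                    
 16        0       0       0       0  118.64       0       0Test           0Test                        
 17        0       0       0       0       0       0       0       0       0       0                    
 18        0       0       0       0       0       0       0       0       0       0                    
 19        0       0       0       0       0       0       0       0Foo            0                    
 20        0       0       0       0       0       0       0       0       0       0                    
                                                                                                        
                                                                                                        
                                                                                                        
                                                                                                        
                                                                                                        
                                                                                                        
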